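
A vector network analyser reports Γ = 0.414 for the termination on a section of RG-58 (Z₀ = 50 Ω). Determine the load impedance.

Z_L ≈ 121 Ω

Z_L = Z_0·(1 + Γ)/(1 − Γ) = 50·(1.41)/(0.586)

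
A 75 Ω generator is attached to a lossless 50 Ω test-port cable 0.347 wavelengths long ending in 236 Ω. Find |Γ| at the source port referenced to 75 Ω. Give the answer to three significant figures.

|Γ| ≈ 0.707

βl = 2π × 0.347 = 125°
tan(βl) = -1.43
Z_in = Z_0·(Z_L + jZ_0·tanβl)/(Z_0 + jZ_L·tanβl) = 15.4 + j32.6 Ω
Γ_s = (Z_in − Z_s)/(Z_in + Z_s) = (-59.6 + j32.6)/(90.4 + j32.6), |Γ_s| = 0.707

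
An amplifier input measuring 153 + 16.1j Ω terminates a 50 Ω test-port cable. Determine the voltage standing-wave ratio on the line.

VSWR ≈ 3.1

Γ = (Z_L − Z_0)/(Z_L + Z_0) = (103 + j16.1)/(203 + j16.1)
|Γ| = 104/204 = 0.512
VSWR = (1 + |Γ|)/(1 − |Γ|) = 1.51/0.488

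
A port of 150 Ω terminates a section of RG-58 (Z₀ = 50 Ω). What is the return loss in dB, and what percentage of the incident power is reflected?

Γ = (150 − 50)/(150 + 50) = 0.5
RL = −20·log₁₀(0.5) = 6.02 dB
P_refl/P_inc = |Γ|² = 0.25

RL ≈ 6.02 dB; 25% of incident power reflected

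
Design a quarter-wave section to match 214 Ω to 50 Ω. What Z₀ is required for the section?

Z_qwt = √(Z_0·R_L) = √(50 × 214) = √10700

Z_qwt ≈ 103 Ω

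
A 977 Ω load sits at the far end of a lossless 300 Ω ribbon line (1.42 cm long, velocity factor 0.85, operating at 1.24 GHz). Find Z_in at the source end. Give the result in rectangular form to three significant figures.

Z_in ≈ 362 − j407 Ω

λ = v/f = 0.85·c / 1.24 GHz = 0.206 m
βl = 2π·l/λ = 2π × 0.0691 = 24.9°
tan(βl) = tan(24.9°) = 0.463
Z_in = Z_0·(Z_L + jZ_0·tanβl)/(Z_0 + jZ_L·tanβl)
     = 300·(977 + j139)/(300 + j453)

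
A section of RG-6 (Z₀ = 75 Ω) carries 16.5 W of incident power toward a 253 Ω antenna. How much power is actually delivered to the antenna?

P_delivered ≈ 11.6 W

Γ = (253 − 75)/(253 + 75) = 0.543
|Γ|² = 0.295
P_refl = |Γ|²·P_inc = 4.86 W, P_del = (1 − |Γ|²)·P_inc = 11.6 W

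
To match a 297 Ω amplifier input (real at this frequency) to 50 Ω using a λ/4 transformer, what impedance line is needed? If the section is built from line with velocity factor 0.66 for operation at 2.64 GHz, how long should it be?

Z_qwt ≈ 122 Ω; length ≈ 1.88 cm

Z_qwt = √(Z_0·R_L) = √(50 × 297) = √14850
λ = 0.66·c/f = 0.075 m, so l = λ/4 = 0.0187 m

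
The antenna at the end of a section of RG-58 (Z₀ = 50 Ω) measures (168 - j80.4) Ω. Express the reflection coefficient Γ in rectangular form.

Γ ≈ 0.596 − j0.149

Γ = (Z_L − Z_0)/(Z_L + Z_0) = (118 − j80.4)/(218 − j80.4)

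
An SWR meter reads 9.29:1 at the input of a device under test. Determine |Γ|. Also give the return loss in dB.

|Γ| ≈ 0.806; return loss ≈ 1.88 dB

|Γ| = (S − 1)/(S + 1) = (9.29 − 1)/(9.29 + 1) = 8.29/10.3
RL = −20·log₁₀|Γ| = −20·log₁₀(0.806)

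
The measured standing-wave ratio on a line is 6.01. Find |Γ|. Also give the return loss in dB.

|Γ| ≈ 0.715; return loss ≈ 2.92 dB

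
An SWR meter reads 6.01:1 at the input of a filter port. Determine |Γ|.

|Γ| = (S − 1)/(S + 1) = (6.01 − 1)/(6.01 + 1) = 5.01/7.01

|Γ| ≈ 0.715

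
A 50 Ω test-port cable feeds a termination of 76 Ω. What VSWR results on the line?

VSWR ≈ 1.52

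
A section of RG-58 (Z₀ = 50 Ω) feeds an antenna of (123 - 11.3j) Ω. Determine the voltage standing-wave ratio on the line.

Γ = (Z_L − Z_0)/(Z_L + Z_0) = (73 − j11.3)/(173 − j11.3)
|Γ| = 73.9/173 = 0.426
VSWR = (1 + |Γ|)/(1 − |Γ|) = 1.43/0.574

VSWR ≈ 2.48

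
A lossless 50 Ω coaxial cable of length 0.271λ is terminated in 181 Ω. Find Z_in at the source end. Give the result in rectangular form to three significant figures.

Z_in ≈ 14 + j6.12 Ω

βl = 2π × 0.271 = 97.6°
tan(βl) = tan(97.6°) = -7.53
Z_in = Z_0·(Z_L + jZ_0·tanβl)/(Z_0 + jZ_L·tanβl)
     = 50·(181 − j377)/(50 − j1360)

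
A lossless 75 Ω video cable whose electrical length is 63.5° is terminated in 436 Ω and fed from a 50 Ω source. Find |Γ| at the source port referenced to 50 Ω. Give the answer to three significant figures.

|Γ| ≈ 0.659

tan(βl) = 2.01
Z_in = Z_0·(Z_L + jZ_0·tanβl)/(Z_0 + jZ_L·tanβl) = 16 − j36 Ω
Γ_s = (Z_in − Z_s)/(Z_in + Z_s) = (-34 − j36)/(66 − j36), |Γ_s| = 0.659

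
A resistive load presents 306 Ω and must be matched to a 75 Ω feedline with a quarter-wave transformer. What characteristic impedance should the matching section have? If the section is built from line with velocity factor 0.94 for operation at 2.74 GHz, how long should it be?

Z_qwt = √(Z_0·R_L) = √(75 × 306) = √22950
λ = 0.94·c/f = 0.103 m, so l = λ/4 = 0.0257 m

Z_qwt ≈ 151 Ω; length ≈ 2.57 cm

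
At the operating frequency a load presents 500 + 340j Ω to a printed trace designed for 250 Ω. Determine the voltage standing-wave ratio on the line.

Γ = (Z_L − Z_0)/(Z_L + Z_0) = (250 + j340)/(750 + j340)
|Γ| = 422/823 = 0.512
VSWR = (1 + |Γ|)/(1 − |Γ|) = 1.51/0.488

VSWR ≈ 3.1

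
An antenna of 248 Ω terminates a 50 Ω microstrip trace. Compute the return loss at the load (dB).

Γ = (248 − 50)/(248 + 50) = 0.664
RL = −20·log₁₀|Γ| = −20·log₁₀(0.664)

RL ≈ 3.55 dB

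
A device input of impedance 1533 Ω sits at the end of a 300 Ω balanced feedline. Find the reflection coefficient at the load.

Γ = 0.673

Γ = (Z_L − Z_0)/(Z_L + Z_0) = (1533 − 300)/(1533 + 300) = 1233/1833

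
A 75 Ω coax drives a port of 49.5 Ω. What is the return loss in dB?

RL ≈ 13.8 dB

Γ = (49.5 − 75)/(49.5 + 75) = -0.205
RL = −20·log₁₀|Γ| = −20·log₁₀(0.205)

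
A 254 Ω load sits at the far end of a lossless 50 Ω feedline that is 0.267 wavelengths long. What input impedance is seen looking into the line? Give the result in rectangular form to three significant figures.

Z_in ≈ 9.95 + j5.15 Ω

βl = 2π × 0.267 = 96.1°
tan(βl) = tan(96.1°) = -9.33
Z_in = Z_0·(Z_L + jZ_0·tanβl)/(Z_0 + jZ_L·tanβl)
     = 50·(254 − j466)/(50 − j2370)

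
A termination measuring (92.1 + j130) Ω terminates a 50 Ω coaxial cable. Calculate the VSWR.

VSWR ≈ 5.88

Γ = (Z_L − Z_0)/(Z_L + Z_0) = (42.1 + j130)/(142.1 + j130)
|Γ| = 137/193 = 0.71
VSWR = (1 + |Γ|)/(1 − |Γ|) = 1.71/0.29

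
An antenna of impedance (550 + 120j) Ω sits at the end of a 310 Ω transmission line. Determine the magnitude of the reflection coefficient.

|Γ| ≈ 0.309

Γ = (Z_L − Z_0)/(Z_L + Z_0) = (240 + j120)/(860 + j120)
|Γ| = 268/868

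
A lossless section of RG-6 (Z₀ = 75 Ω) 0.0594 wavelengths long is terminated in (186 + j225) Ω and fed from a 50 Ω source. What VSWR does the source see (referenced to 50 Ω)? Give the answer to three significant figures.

VSWR ≈ 9.38

βl = 2π × 0.0594 = 21.4°
tan(βl) = 0.392
Z_in = Z_0·(Z_L + jZ_0·tanβl)/(Z_0 + jZ_L·tanβl) = 220 − j231 Ω
Γ_s = (Z_in − Z_s)/(Z_in + Z_s) = (170 − j231)/(270 − j231), |Γ_s| = 0.807
VSWR = (1 + |Γ_s|)/(1 − |Γ_s|)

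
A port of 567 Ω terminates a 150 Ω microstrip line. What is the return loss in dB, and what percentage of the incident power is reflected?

RL ≈ 4.71 dB; 33.8% of incident power reflected

Γ = (567 − 150)/(567 + 150) = 0.582
RL = −20·log₁₀(0.582) = 4.71 dB
P_refl/P_inc = |Γ|² = 0.338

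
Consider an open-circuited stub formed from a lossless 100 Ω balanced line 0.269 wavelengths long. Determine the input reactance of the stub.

βl = 2π × 0.269 = 96.8°
tan(βl) = -8.34
For an open-circuited stub, Z_in = −jZ_0·cot(βl) = −jZ_0/tan(βl)

X_in ≈ 12 Ω (inductive)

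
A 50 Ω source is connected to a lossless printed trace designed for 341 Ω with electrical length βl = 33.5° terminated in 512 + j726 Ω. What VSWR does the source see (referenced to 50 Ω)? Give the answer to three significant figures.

VSWR ≈ 31.8

tan(βl) = 0.662
Z_in = Z_0·(Z_L + jZ_0·tanβl)/(Z_0 + jZ_L·tanβl) = 637 − j778 Ω
Γ_s = (Z_in − Z_s)/(Z_in + Z_s) = (587 − j778)/(687 − j778), |Γ_s| = 0.939
VSWR = (1 + |Γ_s|)/(1 − |Γ_s|)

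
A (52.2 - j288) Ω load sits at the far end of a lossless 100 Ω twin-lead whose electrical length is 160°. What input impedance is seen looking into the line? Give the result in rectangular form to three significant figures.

tan(βl) = tan(160°) = -0.364
Z_in = Z_0·(Z_L + jZ_0·tanβl)/(Z_0 + jZ_L·tanβl)
     = 100·(52.2 − j324)/(-4.82 − j19)

Z_in ≈ 1540 + j665 Ω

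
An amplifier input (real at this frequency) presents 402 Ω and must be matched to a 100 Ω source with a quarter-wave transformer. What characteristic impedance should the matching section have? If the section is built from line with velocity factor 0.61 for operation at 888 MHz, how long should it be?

Z_qwt = √(Z_0·R_L) = √(100 × 402) = √40200
λ = 0.61·c/f = 0.206 m, so l = λ/4 = 0.0515 m

Z_qwt ≈ 200 Ω; length ≈ 5.15 cm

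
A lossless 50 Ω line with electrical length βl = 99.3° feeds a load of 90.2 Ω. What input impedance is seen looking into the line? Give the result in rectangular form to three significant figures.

tan(βl) = tan(99.3°) = -6.11
Z_in = Z_0·(Z_L + jZ_0·tanβl)/(Z_0 + jZ_L·tanβl)
     = 50·(90.2 − j305)/(50 − j551)

Z_in ≈ 28.2 + j5.63 Ω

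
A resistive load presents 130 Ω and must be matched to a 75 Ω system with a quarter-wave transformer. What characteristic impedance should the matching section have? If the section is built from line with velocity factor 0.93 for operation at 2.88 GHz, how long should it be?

Z_qwt ≈ 98.7 Ω; length ≈ 2.42 cm

Z_qwt = √(Z_0·R_L) = √(75 × 130) = √9750
λ = 0.93·c/f = 0.0969 m, so l = λ/4 = 0.0242 m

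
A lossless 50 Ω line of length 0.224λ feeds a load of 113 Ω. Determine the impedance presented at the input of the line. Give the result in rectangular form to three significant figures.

Z_in ≈ 22.6 − j6.59 Ω

βl = 2π × 0.224 = 80.6°
tan(βl) = tan(80.6°) = 6.07
Z_in = Z_0·(Z_L + jZ_0·tanβl)/(Z_0 + jZ_L·tanβl)
     = 50·(113 + j303)/(50 + j686)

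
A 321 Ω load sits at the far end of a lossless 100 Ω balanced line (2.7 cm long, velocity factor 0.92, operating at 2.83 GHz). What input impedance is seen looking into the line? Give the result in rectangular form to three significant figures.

λ = v/f = 0.92·c / 2.83 GHz = 0.0975 m
βl = 2π·l/λ = 2π × 0.277 = 99.7°
tan(βl) = tan(99.7°) = -5.87
Z_in = Z_0·(Z_L + jZ_0·tanβl)/(Z_0 + jZ_L·tanβl)
     = 100·(321 − j587)/(100 − j1880)

Z_in ≈ 32 + j15.3 Ω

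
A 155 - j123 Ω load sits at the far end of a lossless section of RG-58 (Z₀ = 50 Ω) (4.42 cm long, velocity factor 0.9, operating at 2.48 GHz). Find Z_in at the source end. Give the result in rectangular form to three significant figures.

λ = v/f = 0.9·c / 2.48 GHz = 0.109 m
βl = 2π·l/λ = 2π × 0.406 = 146°
tan(βl) = tan(146°) = -0.671
Z_in = Z_0·(Z_L + jZ_0·tanβl)/(Z_0 + jZ_L·tanβl)
     = 50·(155 − j157)/(-32.5 − j104)

Z_in ≈ 47.4 + j89.4 Ω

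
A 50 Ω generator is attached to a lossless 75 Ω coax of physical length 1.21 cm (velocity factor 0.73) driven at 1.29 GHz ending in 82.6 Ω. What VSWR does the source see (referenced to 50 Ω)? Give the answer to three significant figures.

λ = v/f = 0.73·c / 1.29 GHz = 0.17 m
βl = 2π·l/λ = 2π × 0.0713 = 25.7°
tan(βl) = 0.48
Z_in = Z_0·(Z_L + jZ_0·tanβl)/(Z_0 + jZ_L·tanβl) = 79.4 − j5.99 Ω
Γ_s = (Z_in − Z_s)/(Z_in + Z_s) = (29.4 − j5.99)/(129 − j5.99), |Γ_s| = 0.232
VSWR = (1 + |Γ_s|)/(1 − |Γ_s|)

VSWR ≈ 1.6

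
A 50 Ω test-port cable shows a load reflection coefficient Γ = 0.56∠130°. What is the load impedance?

Z_L = Z_0·(1 + Γ)/(1 − Γ) = 50·(0.64 + j0.429)/(1.36 − j0.429)

Z_L ≈ 16.9 + j21.1 Ω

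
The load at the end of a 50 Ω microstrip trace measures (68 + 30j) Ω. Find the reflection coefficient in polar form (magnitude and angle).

Γ ≈ 0.287 ∠ 44.8°

Γ = (Z_L − Z_0)/(Z_L + Z_0) = (18 + j30)/(118 + j30)
|Γ| = 35/122 = 0.287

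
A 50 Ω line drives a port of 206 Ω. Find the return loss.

RL ≈ 4.3 dB

Γ = (206 − 50)/(206 + 50) = 0.609
RL = −20·log₁₀|Γ| = −20·log₁₀(0.609)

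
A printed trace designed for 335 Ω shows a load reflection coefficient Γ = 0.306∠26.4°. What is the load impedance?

Z_L ≈ 557 + j167 Ω

Z_L = Z_0·(1 + Γ)/(1 − Γ) = 335·(1.27 + j0.136)/(0.726 − j0.136)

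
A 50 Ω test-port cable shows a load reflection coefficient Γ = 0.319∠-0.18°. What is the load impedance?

Z_L ≈ 96.8 − j0.216 Ω

Z_L = Z_0·(1 + Γ)/(1 − Γ) = 50·(1.32 − j0.001)/(0.681 + j0.001)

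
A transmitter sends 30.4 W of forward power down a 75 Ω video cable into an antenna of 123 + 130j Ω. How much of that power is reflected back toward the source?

P_reflected ≈ 10.4 W

|Γ| = |(48 + j130)/(198 + j130)| = 0.585
|Γ|² = 0.342
P_refl = |Γ|²·P_inc = 10.4 W, P_del = (1 − |Γ|²)·P_inc = 20 W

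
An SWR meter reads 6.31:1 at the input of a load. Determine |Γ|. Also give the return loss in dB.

|Γ| = (S − 1)/(S + 1) = (6.31 − 1)/(6.31 + 1) = 5.31/7.31
RL = −20·log₁₀|Γ| = −20·log₁₀(0.726)

|Γ| ≈ 0.726; return loss ≈ 2.78 dB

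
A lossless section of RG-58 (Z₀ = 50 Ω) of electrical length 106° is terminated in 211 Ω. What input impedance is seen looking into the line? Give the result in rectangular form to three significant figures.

Z_in ≈ 12.8 + j13.5 Ω

tan(βl) = tan(106°) = -3.49
Z_in = Z_0·(Z_L + jZ_0·tanβl)/(Z_0 + jZ_L·tanβl)
     = 50·(211 − j174)/(50 − j736)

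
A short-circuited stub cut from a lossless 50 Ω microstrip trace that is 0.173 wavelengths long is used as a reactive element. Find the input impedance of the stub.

βl = 2π × 0.173 = 62.3°
tan(βl) = 1.9
For a short-circuited stub, Z_in = jZ_0·tan(βl)

Z_in ≈ +j95.2 Ω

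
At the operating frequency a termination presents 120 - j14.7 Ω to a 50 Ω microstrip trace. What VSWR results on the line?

VSWR ≈ 2.44

Γ = (Z_L − Z_0)/(Z_L + Z_0) = (70 − j14.7)/(170 − j14.7)
|Γ| = 71.5/171 = 0.419
VSWR = (1 + |Γ|)/(1 − |Γ|) = 1.42/0.581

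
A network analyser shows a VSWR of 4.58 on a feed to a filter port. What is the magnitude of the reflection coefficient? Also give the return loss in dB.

|Γ| = (S − 1)/(S + 1) = (4.58 − 1)/(4.58 + 1) = 3.58/5.58
RL = −20·log₁₀|Γ| = −20·log₁₀(0.642)

|Γ| ≈ 0.642; return loss ≈ 3.86 dB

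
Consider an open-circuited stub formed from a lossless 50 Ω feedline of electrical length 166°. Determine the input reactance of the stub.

tan(βl) = -0.249
For an open-circuited stub, Z_in = −jZ_0·cot(βl) = −jZ_0/tan(βl)

X_in ≈ 201 Ω (inductive)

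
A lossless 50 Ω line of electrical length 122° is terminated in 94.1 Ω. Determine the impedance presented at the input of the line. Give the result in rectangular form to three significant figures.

tan(βl) = tan(122°) = -1.6
Z_in = Z_0·(Z_L + jZ_0·tanβl)/(Z_0 + jZ_L·tanβl)
     = 50·(94.1 − j80)/(50 − j151)

Z_in ≈ 33.3 + j20.2 Ω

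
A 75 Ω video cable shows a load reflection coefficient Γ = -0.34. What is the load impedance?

Z_L ≈ 36.9 Ω

Z_L = Z_0·(1 + Γ)/(1 − Γ) = 75·(0.66)/(1.34)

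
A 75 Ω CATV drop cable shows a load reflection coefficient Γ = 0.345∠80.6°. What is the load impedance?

Z_L ≈ 65.7 + j50.7 Ω

Z_L = Z_0·(1 + Γ)/(1 − Γ) = 75·(1.06 + j0.34)/(0.944 − j0.34)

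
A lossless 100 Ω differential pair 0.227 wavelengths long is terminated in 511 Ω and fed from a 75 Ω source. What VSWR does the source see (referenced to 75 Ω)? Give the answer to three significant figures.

βl = 2π × 0.227 = 81.7°
tan(βl) = 6.87
Z_in = Z_0·(Z_L + jZ_0·tanβl)/(Z_0 + jZ_L·tanβl) = 20 − j14 Ω
Γ_s = (Z_in − Z_s)/(Z_in + Z_s) = (-55 − j14)/(95 − j14), |Γ_s| = 0.592
VSWR = (1 + |Γ_s|)/(1 − |Γ_s|)

VSWR ≈ 3.9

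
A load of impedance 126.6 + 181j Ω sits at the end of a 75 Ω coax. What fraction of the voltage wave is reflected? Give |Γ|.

|Γ| ≈ 0.695

Γ = (Z_L − Z_0)/(Z_L + Z_0) = (51.6 + j181)/(201.6 + j181)
|Γ| = 188/271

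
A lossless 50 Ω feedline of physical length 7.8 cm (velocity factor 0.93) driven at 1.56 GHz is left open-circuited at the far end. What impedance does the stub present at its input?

Z_in ≈ +j118 Ω

λ = v/f = 0.93·c / 1.56 GHz = 0.179 m
βl = 2π·l/λ = 2π × 0.436 = 157°
tan(βl) = -0.424
For an open-circuited stub, Z_in = −jZ_0·cot(βl) = −jZ_0/tan(βl)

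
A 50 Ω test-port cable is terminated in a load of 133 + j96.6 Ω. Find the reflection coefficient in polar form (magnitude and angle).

Γ = (Z_L − Z_0)/(Z_L + Z_0) = (83 + j96.6)/(183 + j96.6)
|Γ| = 127/207 = 0.615

Γ ≈ 0.615 ∠ 21.5°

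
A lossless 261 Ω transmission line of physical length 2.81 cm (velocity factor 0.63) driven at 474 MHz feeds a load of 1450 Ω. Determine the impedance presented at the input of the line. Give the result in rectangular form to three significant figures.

Z_in ≈ 224 − j465 Ω

λ = v/f = 0.63·c / 474 MHz = 0.399 m
βl = 2π·l/λ = 2π × 0.0705 = 25.4°
tan(βl) = tan(25.4°) = 0.474
Z_in = Z_0·(Z_L + jZ_0·tanβl)/(Z_0 + jZ_L·tanβl)
     = 261·(1450 + j124)/(261 + j688)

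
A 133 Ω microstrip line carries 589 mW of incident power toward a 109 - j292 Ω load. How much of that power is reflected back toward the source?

|Γ| = |(-24 − j292)/(242 − j292)| = 0.773
|Γ|² = 0.597
P_refl = |Γ|²·P_inc = 352 mW, P_del = (1 − |Γ|²)·P_inc = 237 mW

P_reflected ≈ 352 mW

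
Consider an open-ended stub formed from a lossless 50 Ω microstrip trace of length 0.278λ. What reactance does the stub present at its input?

X_in ≈ 8.89 Ω (inductive)

βl = 2π × 0.278 = 100°
tan(βl) = -5.63
For an open-ended stub, Z_in = −jZ_0·cot(βl) = −jZ_0/tan(βl)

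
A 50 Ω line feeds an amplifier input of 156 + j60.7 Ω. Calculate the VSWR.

VSWR ≈ 3.64

Γ = (Z_L − Z_0)/(Z_L + Z_0) = (106 + j60.7)/(206 + j60.7)
|Γ| = 122/215 = 0.569
VSWR = (1 + |Γ|)/(1 − |Γ|) = 1.57/0.431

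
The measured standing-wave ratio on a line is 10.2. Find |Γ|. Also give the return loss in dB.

|Γ| ≈ 0.821; return loss ≈ 1.71 dB

|Γ| = (S − 1)/(S + 1) = (10.2 − 1)/(10.2 + 1) = 9.2/11.2
RL = −20·log₁₀|Γ| = −20·log₁₀(0.821)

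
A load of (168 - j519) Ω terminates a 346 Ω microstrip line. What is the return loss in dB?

RL ≈ 2.49 dB

Γ = (-178 − j519)/(514 − j519), |Γ| = 0.751
RL = −20·log₁₀|Γ| = −20·log₁₀(0.751)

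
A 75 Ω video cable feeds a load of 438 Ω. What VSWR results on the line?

For a purely resistive load, VSWR = R_L/Z_0 or Z_0/R_L (whichever > 1) = 438/75

VSWR ≈ 5.84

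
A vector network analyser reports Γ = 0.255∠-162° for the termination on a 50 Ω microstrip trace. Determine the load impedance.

Z_L = Z_0·(1 + Γ)/(1 − Γ) = 50·(0.757 − j0.0788)/(1.24 + j0.0788)

Z_L ≈ 30.2 − j5.08 Ω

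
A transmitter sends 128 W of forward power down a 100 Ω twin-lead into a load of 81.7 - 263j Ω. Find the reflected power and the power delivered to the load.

|Γ| = |(-18.3 − j263)/(181.7 − j263)| = 0.825
|Γ|² = 0.68
P_refl = |Γ|²·P_inc = 87.1 W, P_del = (1 − |Γ|²)·P_inc = 40.9 W

P_reflected ≈ 87.1 W; P_delivered ≈ 40.9 W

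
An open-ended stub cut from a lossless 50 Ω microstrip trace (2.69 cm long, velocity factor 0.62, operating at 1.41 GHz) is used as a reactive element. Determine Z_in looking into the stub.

Z_in ≈ −j14.9 Ω

λ = v/f = 0.62·c / 1.41 GHz = 0.132 m
βl = 2π·l/λ = 2π × 0.204 = 73.4°
tan(βl) = 3.36
For an open-ended stub, Z_in = −jZ_0·cot(βl) = −jZ_0/tan(βl)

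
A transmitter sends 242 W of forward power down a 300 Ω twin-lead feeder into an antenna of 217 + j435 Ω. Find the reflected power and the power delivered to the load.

|Γ| = |(-83 + j435)/(517 + j435)| = 0.655
|Γ|² = 0.43
P_refl = |Γ|²·P_inc = 104 W, P_del = (1 − |Γ|²)·P_inc = 138 W

P_reflected ≈ 104 W; P_delivered ≈ 138 W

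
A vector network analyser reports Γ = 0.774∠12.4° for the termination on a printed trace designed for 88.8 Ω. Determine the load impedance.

Z_L = Z_0·(1 + Γ)/(1 − Γ) = 88.8·(1.76 + j0.166)/(0.244 − j0.166)

Z_L ≈ 408 + j339 Ω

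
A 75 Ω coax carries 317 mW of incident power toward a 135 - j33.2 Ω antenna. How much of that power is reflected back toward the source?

P_reflected ≈ 33 mW

|Γ| = |(60 − j33.2)/(210 − j33.2)| = 0.323
|Γ|² = 0.104
P_refl = |Γ|²·P_inc = 33 mW, P_del = (1 − |Γ|²)·P_inc = 284 mW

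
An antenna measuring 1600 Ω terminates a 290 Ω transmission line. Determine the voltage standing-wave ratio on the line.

VSWR ≈ 5.52

For a purely resistive load, VSWR = R_L/Z_0 or Z_0/R_L (whichever > 1) = 1600/290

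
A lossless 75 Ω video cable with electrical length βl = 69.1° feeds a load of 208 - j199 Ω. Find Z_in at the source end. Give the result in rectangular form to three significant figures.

tan(βl) = tan(69.1°) = 2.62
Z_in = Z_0·(Z_L + jZ_0·tanβl)/(Z_0 + jZ_L·tanβl)
     = 75·(208 − j2.59)/(596 + j545)

Z_in ≈ 14.1 − j13.2 Ω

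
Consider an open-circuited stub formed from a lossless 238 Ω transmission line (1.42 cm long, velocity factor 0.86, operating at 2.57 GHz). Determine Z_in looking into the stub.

λ = v/f = 0.86·c / 2.57 GHz = 0.1 m
βl = 2π·l/λ = 2π × 0.141 = 50.9°
tan(βl) = 1.23
For an open-circuited stub, Z_in = −jZ_0·cot(βl) = −jZ_0/tan(βl)

Z_in ≈ −j193 Ω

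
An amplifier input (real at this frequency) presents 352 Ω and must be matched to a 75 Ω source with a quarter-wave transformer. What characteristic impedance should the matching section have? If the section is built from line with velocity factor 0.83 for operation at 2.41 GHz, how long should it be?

Z_qwt = √(Z_0·R_L) = √(75 × 352) = √26400
λ = 0.83·c/f = 0.103 m, so l = λ/4 = 0.0258 m

Z_qwt ≈ 162 Ω; length ≈ 2.58 cm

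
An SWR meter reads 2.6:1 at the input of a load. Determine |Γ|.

|Γ| ≈ 0.444

|Γ| = (S − 1)/(S + 1) = (2.6 − 1)/(2.6 + 1) = 1.6/3.6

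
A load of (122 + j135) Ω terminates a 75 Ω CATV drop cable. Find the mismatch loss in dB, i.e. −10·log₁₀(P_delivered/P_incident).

mismatch loss ≈ 1.93 dB

Γ = (47 + j135)/(197 + j135), |Γ| = 0.599
|Γ|² = 0.358, so P_del/P_inc = 1 − |Γ|² = 0.642
ML = −10·log₁₀(1 − |Γ|²)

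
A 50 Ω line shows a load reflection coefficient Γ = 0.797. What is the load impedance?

Z_L = Z_0·(1 + Γ)/(1 − Γ) = 50·(1.8)/(0.203)

Z_L ≈ 443 Ω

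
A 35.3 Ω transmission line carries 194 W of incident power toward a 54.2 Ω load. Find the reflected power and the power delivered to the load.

P_reflected ≈ 8.65 W; P_delivered ≈ 185 W

Γ = (54.2 − 35.3)/(54.2 + 35.3) = 0.211
|Γ|² = 0.0446
P_refl = |Γ|²·P_inc = 8.65 W, P_del = (1 − |Γ|²)·P_inc = 185 W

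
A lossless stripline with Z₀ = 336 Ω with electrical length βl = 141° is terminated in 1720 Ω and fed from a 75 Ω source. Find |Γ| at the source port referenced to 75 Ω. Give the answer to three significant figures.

tan(βl) = -0.81
Z_in = Z_0·(Z_L + jZ_0·tanβl)/(Z_0 + jZ_L·tanβl) = 157 + j377 Ω
Γ_s = (Z_in − Z_s)/(Z_in + Z_s) = (81.6 + j377)/(232 + j377), |Γ_s| = 0.872

|Γ| ≈ 0.872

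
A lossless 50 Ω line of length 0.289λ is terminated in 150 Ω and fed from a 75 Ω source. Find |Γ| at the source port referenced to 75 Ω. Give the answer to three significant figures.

|Γ| ≈ 0.627

βl = 2π × 0.289 = 104°
tan(βl) = -4
Z_in = Z_0·(Z_L + jZ_0·tanβl)/(Z_0 + jZ_L·tanβl) = 17.6 + j11 Ω
Γ_s = (Z_in − Z_s)/(Z_in + Z_s) = (-57.4 + j11)/(92.6 + j11), |Γ_s| = 0.627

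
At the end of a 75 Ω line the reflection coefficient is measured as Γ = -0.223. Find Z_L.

Z_L = Z_0·(1 + Γ)/(1 − Γ) = 75·(0.777)/(1.22)

Z_L ≈ 47.6 Ω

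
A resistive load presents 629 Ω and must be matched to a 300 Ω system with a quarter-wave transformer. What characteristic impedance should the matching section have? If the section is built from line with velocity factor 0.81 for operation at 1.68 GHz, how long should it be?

Z_qwt = √(Z_0·R_L) = √(300 × 629) = √188700
λ = 0.81·c/f = 0.145 m, so l = λ/4 = 0.0362 m

Z_qwt ≈ 434 Ω; length ≈ 3.62 cm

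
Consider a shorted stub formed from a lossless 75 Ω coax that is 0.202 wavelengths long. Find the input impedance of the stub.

Z_in ≈ +j241 Ω

βl = 2π × 0.202 = 72.7°
tan(βl) = 3.21
For a shorted stub, Z_in = jZ_0·tan(βl)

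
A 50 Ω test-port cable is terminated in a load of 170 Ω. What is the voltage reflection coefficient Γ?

Γ = 0.545

Γ = (Z_L − Z_0)/(Z_L + Z_0) = (170 − 50)/(170 + 50) = 120/220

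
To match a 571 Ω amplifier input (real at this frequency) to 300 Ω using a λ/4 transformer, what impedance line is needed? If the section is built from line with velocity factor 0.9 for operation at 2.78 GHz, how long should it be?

Z_qwt ≈ 414 Ω; length ≈ 2.43 cm

Z_qwt = √(Z_0·R_L) = √(300 × 571) = √171300
λ = 0.9·c/f = 0.0971 m, so l = λ/4 = 0.0243 m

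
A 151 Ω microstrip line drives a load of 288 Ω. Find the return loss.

RL ≈ 10.1 dB

Γ = (288 − 151)/(288 + 151) = 0.312
RL = −20·log₁₀|Γ| = −20·log₁₀(0.312)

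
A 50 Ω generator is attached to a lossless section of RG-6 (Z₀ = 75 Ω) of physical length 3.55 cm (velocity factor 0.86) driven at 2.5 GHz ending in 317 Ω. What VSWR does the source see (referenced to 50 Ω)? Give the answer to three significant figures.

VSWR ≈ 3.95

λ = v/f = 0.86·c / 2.5 GHz = 0.103 m
βl = 2π·l/λ = 2π × 0.344 = 124°
tan(βl) = -1.49
Z_in = Z_0·(Z_L + jZ_0·tanβl)/(Z_0 + jZ_L·tanβl) = 25.1 + j46.3 Ω
Γ_s = (Z_in − Z_s)/(Z_in + Z_s) = (-24.9 + j46.3)/(75.1 + j46.3), |Γ_s| = 0.596
VSWR = (1 + |Γ_s|)/(1 − |Γ_s|)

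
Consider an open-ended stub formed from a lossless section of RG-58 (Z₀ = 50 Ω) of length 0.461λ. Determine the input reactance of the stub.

βl = 2π × 0.461 = 166°
tan(βl) = -0.25
For an open-ended stub, Z_in = −jZ_0·cot(βl) = −jZ_0/tan(βl)

X_in ≈ 200 Ω (inductive)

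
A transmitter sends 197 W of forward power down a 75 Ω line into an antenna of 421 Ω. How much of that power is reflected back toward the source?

Γ = (421 − 75)/(421 + 75) = 0.698
|Γ|² = 0.487
P_refl = |Γ|²·P_inc = 95.9 W, P_del = (1 − |Γ|²)·P_inc = 101 W

P_reflected ≈ 95.9 W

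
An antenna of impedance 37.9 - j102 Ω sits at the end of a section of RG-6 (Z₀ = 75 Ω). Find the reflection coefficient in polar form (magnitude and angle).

Γ = (Z_L − Z_0)/(Z_L + Z_0) = (-37.1 − j102)/(112.9 − j102)
|Γ| = 109/152 = 0.713

Γ ≈ 0.713 ∠ -67.9°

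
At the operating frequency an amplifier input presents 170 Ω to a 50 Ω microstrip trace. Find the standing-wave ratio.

VSWR ≈ 3.4

Γ = (170 − 50)/(170 + 50) = 0.545
VSWR = (1 + 0.545)/(1 − 0.545)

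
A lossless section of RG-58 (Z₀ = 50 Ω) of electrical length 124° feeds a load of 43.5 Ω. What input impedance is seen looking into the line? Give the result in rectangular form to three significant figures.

tan(βl) = tan(124°) = -1.48
Z_in = Z_0·(Z_L + jZ_0·tanβl)/(Z_0 + jZ_L·tanβl)
     = 50·(43.5 − j74.1)/(50 − j64.5)

Z_in ≈ 52.2 − j6.77 Ω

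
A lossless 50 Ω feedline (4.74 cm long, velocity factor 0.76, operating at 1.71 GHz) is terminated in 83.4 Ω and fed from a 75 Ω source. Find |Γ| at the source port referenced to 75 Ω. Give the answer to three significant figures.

λ = v/f = 0.76·c / 1.71 GHz = 0.133 m
βl = 2π·l/λ = 2π × 0.355 = 128°
tan(βl) = -1.28
Z_in = Z_0·(Z_L + jZ_0·tanβl)/(Z_0 + jZ_L·tanβl) = 39.6 + j20.5 Ω
Γ_s = (Z_in − Z_s)/(Z_in + Z_s) = (-35.4 + j20.5)/(115 + j20.5), |Γ_s| = 0.352

|Γ| ≈ 0.352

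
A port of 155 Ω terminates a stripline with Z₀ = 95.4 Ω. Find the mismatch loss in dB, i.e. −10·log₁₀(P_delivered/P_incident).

mismatch loss ≈ 0.253 dB

Γ = (155 − 95.4)/(155 + 95.4) = 0.238
|Γ|² = 0.0567, so P_del/P_inc = 1 − |Γ|² = 0.943
ML = −10·log₁₀(1 − |Γ|²)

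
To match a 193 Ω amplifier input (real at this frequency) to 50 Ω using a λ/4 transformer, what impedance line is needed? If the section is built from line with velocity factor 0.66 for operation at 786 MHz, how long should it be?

Z_qwt ≈ 98.2 Ω; length ≈ 6.3 cm

Z_qwt = √(Z_0·R_L) = √(50 × 193) = √9650
λ = 0.66·c/f = 0.252 m, so l = λ/4 = 0.063 m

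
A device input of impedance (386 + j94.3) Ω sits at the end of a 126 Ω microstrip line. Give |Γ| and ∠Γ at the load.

Γ ≈ 0.531 ∠ 9.5°

Γ = (Z_L − Z_0)/(Z_L + Z_0) = (260 + j94.3)/(512 + j94.3)
|Γ| = 277/521 = 0.531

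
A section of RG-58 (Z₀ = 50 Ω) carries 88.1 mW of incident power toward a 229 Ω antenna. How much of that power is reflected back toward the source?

Γ = (229 − 50)/(229 + 50) = 0.642
|Γ|² = 0.412
P_refl = |Γ|²·P_inc = 36.3 mW, P_del = (1 − |Γ|²)·P_inc = 51.8 mW

P_reflected ≈ 36.3 mW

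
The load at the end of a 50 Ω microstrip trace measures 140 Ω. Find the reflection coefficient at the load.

Γ = 0.474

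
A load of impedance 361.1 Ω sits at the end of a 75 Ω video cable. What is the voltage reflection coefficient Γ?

Γ = (Z_L − Z_0)/(Z_L + Z_0) = (361.1 − 75)/(361.1 + 75) = 286.1/436.1

Γ = 0.656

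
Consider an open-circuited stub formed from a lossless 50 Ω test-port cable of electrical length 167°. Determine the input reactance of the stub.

tan(βl) = -0.231
For an open-circuited stub, Z_in = −jZ_0·cot(βl) = −jZ_0/tan(βl)

X_in ≈ 217 Ω (inductive)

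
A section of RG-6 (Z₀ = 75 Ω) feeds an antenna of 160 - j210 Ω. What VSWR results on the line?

Γ = (Z_L − Z_0)/(Z_L + Z_0) = (85 − j210)/(235 − j210)
|Γ| = 227/315 = 0.719
VSWR = (1 + |Γ|)/(1 − |Γ|) = 1.72/0.281

VSWR ≈ 6.11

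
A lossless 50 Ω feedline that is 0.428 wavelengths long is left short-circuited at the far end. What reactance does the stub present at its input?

βl = 2π × 0.428 = 154°
tan(βl) = -0.486
For a short-circuited stub, Z_in = jZ_0·tan(βl)

X_in ≈ -24.3 Ω (capacitive)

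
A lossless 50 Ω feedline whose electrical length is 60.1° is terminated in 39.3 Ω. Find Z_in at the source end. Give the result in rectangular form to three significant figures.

tan(βl) = tan(60.1°) = 1.74
Z_in = Z_0·(Z_L + jZ_0·tanβl)/(Z_0 + jZ_L·tanβl)
     = 50·(39.3 + j87)/(50 + j68.3)

Z_in ≈ 55.1 + j11.6 Ω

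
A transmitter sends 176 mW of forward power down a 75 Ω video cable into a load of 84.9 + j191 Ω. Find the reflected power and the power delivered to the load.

P_reflected ≈ 104 mW; P_delivered ≈ 72.2 mW

|Γ| = |(9.9 + j191)/(159.9 + j191)| = 0.768
|Γ|² = 0.59
P_refl = |Γ|²·P_inc = 104 mW, P_del = (1 − |Γ|²)·P_inc = 72.2 mW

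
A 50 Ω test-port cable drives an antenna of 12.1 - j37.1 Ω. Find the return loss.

RL ≈ 2.7 dB

Γ = (-37.9 − j37.1)/(62.1 − j37.1), |Γ| = 0.733
RL = −20·log₁₀|Γ| = −20·log₁₀(0.733)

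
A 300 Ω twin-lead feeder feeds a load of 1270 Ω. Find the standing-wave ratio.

VSWR ≈ 4.23

Γ = (1270 − 300)/(1270 + 300) = 0.618
VSWR = (1 + 0.618)/(1 − 0.618)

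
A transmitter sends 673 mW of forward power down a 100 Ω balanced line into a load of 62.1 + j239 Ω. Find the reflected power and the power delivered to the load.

|Γ| = |(-37.9 + j239)/(162.1 + j239)| = 0.838
|Γ|² = 0.702
P_refl = |Γ|²·P_inc = 473 mW, P_del = (1 − |Γ|²)·P_inc = 200 mW

P_reflected ≈ 473 mW; P_delivered ≈ 200 mW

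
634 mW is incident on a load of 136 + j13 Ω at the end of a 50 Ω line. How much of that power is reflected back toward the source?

|Γ| = |(86 + j13)/(186 + j13)| = 0.466
|Γ|² = 0.218
P_refl = |Γ|²·P_inc = 138 mW, P_del = (1 − |Γ|²)·P_inc = 496 mW

P_reflected ≈ 138 mW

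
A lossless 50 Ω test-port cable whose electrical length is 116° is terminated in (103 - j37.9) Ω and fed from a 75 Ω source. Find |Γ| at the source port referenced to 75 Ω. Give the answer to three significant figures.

|Γ| ≈ 0.494

tan(βl) = -2.05
Z_in = Z_0·(Z_L + jZ_0·tanβl)/(Z_0 + jZ_L·tanβl) = 29.5 + j28.3 Ω
Γ_s = (Z_in − Z_s)/(Z_in + Z_s) = (-45.5 + j28.3)/(105 + j28.3), |Γ_s| = 0.494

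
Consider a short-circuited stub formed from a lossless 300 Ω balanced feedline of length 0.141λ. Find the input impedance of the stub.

Z_in ≈ +j367 Ω

βl = 2π × 0.141 = 50.8°
tan(βl) = 1.22
For a short-circuited stub, Z_in = jZ_0·tan(βl)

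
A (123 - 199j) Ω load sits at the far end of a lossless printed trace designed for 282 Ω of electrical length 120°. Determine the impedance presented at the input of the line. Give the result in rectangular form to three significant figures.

Z_in ≈ 793 + j396 Ω

tan(βl) = tan(120°) = -1.73
Z_in = Z_0·(Z_L + jZ_0·tanβl)/(Z_0 + jZ_L·tanβl)
     = 282·(123 − j687)/(-62.7 − j213)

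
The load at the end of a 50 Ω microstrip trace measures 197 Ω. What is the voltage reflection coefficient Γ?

Γ = 0.595

Γ = (Z_L − Z_0)/(Z_L + Z_0) = (197 − 50)/(197 + 50) = 147/247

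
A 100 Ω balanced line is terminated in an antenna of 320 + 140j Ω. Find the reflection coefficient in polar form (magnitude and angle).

Γ = (Z_L − Z_0)/(Z_L + Z_0) = (220 + j140)/(420 + j140)
|Γ| = 261/443 = 0.589

Γ ≈ 0.589 ∠ 14°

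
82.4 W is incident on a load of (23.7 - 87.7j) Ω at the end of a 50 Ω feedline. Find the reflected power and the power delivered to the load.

P_reflected ≈ 52.6 W; P_delivered ≈ 29.8 W

|Γ| = |(-26.3 − j87.7)/(73.7 − j87.7)| = 0.799
|Γ|² = 0.639
P_refl = |Γ|²·P_inc = 52.6 W, P_del = (1 − |Γ|²)·P_inc = 29.8 W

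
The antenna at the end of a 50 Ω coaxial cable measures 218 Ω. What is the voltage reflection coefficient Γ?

Γ = 0.627

Γ = (Z_L − Z_0)/(Z_L + Z_0) = (218 − 50)/(218 + 50) = 168/268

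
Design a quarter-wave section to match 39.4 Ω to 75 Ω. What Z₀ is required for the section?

Z_qwt = √(Z_0·R_L) = √(75 × 39.4) = √2955

Z_qwt ≈ 54.4 Ω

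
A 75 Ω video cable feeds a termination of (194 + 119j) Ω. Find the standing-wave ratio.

Γ = (Z_L − Z_0)/(Z_L + Z_0) = (119 + j119)/(269 + j119)
|Γ| = 168/294 = 0.572
VSWR = (1 + |Γ|)/(1 − |Γ|) = 1.57/0.428

VSWR ≈ 3.67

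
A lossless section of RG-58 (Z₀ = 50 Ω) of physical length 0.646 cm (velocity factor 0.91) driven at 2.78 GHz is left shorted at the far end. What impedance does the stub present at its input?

Z_in ≈ +j21.9 Ω

λ = v/f = 0.91·c / 2.78 GHz = 0.0982 m
βl = 2π·l/λ = 2π × 0.0658 = 23.7°
tan(βl) = 0.439
For a shorted stub, Z_in = jZ_0·tan(βl)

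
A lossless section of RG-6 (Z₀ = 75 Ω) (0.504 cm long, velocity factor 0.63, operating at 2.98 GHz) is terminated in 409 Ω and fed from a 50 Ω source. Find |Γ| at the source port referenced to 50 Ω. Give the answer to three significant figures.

λ = v/f = 0.63·c / 2.98 GHz = 0.0634 m
βl = 2π·l/λ = 2π × 0.0795 = 28.6°
tan(βl) = 0.545
Z_in = Z_0·(Z_L + jZ_0·tanβl)/(Z_0 + jZ_L·tanβl) = 53.9 − j119 Ω
Γ_s = (Z_in − Z_s)/(Z_in + Z_s) = (3.9 − j119)/(104 − j119), |Γ_s| = 0.755

|Γ| ≈ 0.755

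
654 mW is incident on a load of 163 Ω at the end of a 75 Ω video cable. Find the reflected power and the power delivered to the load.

Γ = (163 − 75)/(163 + 75) = 0.37
|Γ|² = 0.137
P_refl = |Γ|²·P_inc = 89.4 mW, P_del = (1 − |Γ|²)·P_inc = 565 mW

P_reflected ≈ 89.4 mW; P_delivered ≈ 565 mW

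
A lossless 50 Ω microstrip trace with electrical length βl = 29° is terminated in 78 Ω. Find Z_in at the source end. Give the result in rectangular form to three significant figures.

tan(βl) = tan(29°) = 0.554
Z_in = Z_0·(Z_L + jZ_0·tanβl)/(Z_0 + jZ_L·tanβl)
     = 50·(78 + j27.7)/(50 + j43.2)

Z_in ≈ 58.3 − j22.7 Ω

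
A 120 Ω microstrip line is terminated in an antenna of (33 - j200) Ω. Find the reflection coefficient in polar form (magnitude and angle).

Γ = (Z_L − Z_0)/(Z_L + Z_0) = (-87 − j200)/(153 − j200)
|Γ| = 218/252 = 0.866

Γ ≈ 0.866 ∠ -60.9°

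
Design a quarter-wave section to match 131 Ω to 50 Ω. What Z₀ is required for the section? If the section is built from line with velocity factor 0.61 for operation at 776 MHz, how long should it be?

Z_qwt ≈ 80.9 Ω; length ≈ 5.9 cm

Z_qwt = √(Z_0·R_L) = √(50 × 131) = √6550
λ = 0.61·c/f = 0.236 m, so l = λ/4 = 0.059 m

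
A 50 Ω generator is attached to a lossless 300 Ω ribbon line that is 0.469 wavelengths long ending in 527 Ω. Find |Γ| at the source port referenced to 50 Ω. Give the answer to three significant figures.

βl = 2π × 0.469 = 169°
tan(βl) = -0.197
Z_in = Z_0·(Z_L + jZ_0·tanβl)/(Z_0 + jZ_L·tanβl) = 489 + j110 Ω
Γ_s = (Z_in − Z_s)/(Z_in + Z_s) = (439 + j110)/(539 + j110), |Γ_s| = 0.823

|Γ| ≈ 0.823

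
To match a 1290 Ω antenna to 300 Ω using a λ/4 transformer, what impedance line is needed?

Z_qwt = √(Z_0·R_L) = √(300 × 1290) = √387000

Z_qwt ≈ 622 Ω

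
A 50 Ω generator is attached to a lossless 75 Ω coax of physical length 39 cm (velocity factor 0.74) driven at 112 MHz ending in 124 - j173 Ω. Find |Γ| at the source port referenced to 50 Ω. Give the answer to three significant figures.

|Γ| ≈ 0.559

λ = v/f = 0.74·c / 112 MHz = 1.98 m
βl = 2π·l/λ = 2π × 0.197 = 70.8°
tan(βl) = 2.88
Z_in = Z_0·(Z_L + jZ_0·tanβl)/(Z_0 + jZ_L·tanβl) = 14.2 − j3.25 Ω
Γ_s = (Z_in − Z_s)/(Z_in + Z_s) = (-35.8 − j3.25)/(64.2 − j3.25), |Γ_s| = 0.559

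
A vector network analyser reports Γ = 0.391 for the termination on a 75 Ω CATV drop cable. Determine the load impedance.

Z_L = Z_0·(1 + Γ)/(1 − Γ) = 75·(1.39)/(0.609)

Z_L ≈ 171 Ω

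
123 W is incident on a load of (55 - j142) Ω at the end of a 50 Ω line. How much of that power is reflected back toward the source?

|Γ| = |(5 − j142)/(105 − j142)| = 0.805
|Γ|² = 0.647
P_refl = |Γ|²·P_inc = 79.6 W, P_del = (1 − |Γ|²)·P_inc = 43.4 W

P_reflected ≈ 79.6 W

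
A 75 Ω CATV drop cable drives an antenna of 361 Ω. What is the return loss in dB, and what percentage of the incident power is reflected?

RL ≈ 3.66 dB; 43% of incident power reflected

Γ = (361 − 75)/(361 + 75) = 0.656
RL = −20·log₁₀(0.656) = 3.66 dB
P_refl/P_inc = |Γ|² = 0.43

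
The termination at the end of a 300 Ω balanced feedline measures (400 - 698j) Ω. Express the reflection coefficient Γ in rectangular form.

Γ = (Z_L − Z_0)/(Z_L + Z_0) = (100 − j698)/(700 − j698)

Γ ≈ 0.57 − j0.429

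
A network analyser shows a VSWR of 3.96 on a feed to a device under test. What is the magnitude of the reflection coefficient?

|Γ| ≈ 0.597

|Γ| = (S − 1)/(S + 1) = (3.96 − 1)/(3.96 + 1) = 2.96/4.96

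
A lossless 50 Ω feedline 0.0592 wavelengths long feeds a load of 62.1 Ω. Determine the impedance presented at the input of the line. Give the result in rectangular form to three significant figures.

Z_in ≈ 57.9 − j8.57 Ω

βl = 2π × 0.0592 = 21.3°
tan(βl) = tan(21.3°) = 0.39
Z_in = Z_0·(Z_L + jZ_0·tanβl)/(Z_0 + jZ_L·tanβl)
     = 50·(62.1 + j19.5)/(50 + j24.2)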